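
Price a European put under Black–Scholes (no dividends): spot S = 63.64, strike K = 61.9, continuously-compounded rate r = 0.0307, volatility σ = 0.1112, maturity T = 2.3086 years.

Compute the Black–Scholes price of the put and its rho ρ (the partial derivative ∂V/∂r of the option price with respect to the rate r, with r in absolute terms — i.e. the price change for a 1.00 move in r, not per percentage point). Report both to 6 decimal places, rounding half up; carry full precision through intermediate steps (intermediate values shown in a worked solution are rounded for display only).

price = 1.769667
ρ = -41.117425

σ√T = 0.1112·√2.3086 = 0.168958
d₁ = (ln(S/K) + (r+σ²/2)T) / (σ√T) = (ln(63.64/61.9) + (0.0307+0.1112²/2)·2.3086) / 0.168958 = (0.027722 + 0.085147) / 0.168958 = 0.668032
d₂ = d₁ − σ√T = 0.668032 − 0.168958 = 0.499074
e^{−rT} = e^{−0.0307·2.3086} = 0.931579
N(−d₁) = 0.252057,  N(−d₂) = 0.308864
Put price V = K·e^{−rT}·N(−d₂) − S·N(−d₁) = 17.810546 − 16.040878 = 1.769667
ρ = −K·T·e^{−rT}·N(−d₂) = -41.117425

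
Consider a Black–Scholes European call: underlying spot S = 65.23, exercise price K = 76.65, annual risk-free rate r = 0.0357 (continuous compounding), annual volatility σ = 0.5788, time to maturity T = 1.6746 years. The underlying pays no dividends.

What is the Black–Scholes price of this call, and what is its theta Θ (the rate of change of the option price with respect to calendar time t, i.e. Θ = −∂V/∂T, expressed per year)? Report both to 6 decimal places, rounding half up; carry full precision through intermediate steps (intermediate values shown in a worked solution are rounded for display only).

σ√T = 0.5788·√1.6746 = 0.749004
d₁ = (ln(S/K) + (r+σ²/2)T) / (σ√T) = (ln(65.23/76.65) + (0.0357+0.5788²/2)·1.6746) / 0.749004 = (-0.161330 + 0.340287) / 0.749004 = 0.238926
d₂ = d₁ − σ√T = 0.238926 − 0.749004 = -0.510078
e^{−rT} = e^{−0.0357·1.6746} = 0.941969
N(d₁) = 0.594419,  N(d₂) = 0.304998
Call price V = S·N(d₁) − K·e^{−rT}·N(d₂) = 38.773920 − 22.021468 = 16.752452
φ(d₁) = (1/√(2π))·e^{−d₁²/2} = 0.387716
Θ = −S·φ(d₁)·σ/(2√T) − r·K·e^{−rT}·N(d₂) = −5.655935 − 0.786166 = -6.442102

price = 16.752452
Θ = -6.442102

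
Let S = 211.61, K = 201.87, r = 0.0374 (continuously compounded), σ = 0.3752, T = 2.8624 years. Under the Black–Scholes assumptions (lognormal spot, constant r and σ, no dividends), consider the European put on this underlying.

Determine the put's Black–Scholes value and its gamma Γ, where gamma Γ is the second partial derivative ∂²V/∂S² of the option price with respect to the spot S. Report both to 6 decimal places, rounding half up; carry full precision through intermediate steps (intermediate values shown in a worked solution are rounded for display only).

σ√T = 0.3752·√2.8624 = 0.634787
d₁ = (ln(S/K) + (r+σ²/2)T) / (σ√T) = (ln(211.61/201.87) + (0.0374+0.3752²/2)·2.8624) / 0.634787 = (0.047121 + 0.308531) / 0.634787 = 0.560270
d₂ = d₁ − σ√T = 0.560270 − 0.634787 = -0.074517
e^{−rT} = e^{−0.0374·2.8624} = 0.898477
N(−d₁) = 0.287648,  N(−d₂) = 0.529701
Put price V = K·e^{−rT}·N(−d₂) − S·N(−d₁) = 96.074762 − 60.869124 = 35.205637
φ(d₁) = (1/√(2π))·e^{−d₁²/2} = 0.340994
Γ = φ(d₁) / (S·σ·√T) = 0.002539

price = 35.205637
Γ = 0.002539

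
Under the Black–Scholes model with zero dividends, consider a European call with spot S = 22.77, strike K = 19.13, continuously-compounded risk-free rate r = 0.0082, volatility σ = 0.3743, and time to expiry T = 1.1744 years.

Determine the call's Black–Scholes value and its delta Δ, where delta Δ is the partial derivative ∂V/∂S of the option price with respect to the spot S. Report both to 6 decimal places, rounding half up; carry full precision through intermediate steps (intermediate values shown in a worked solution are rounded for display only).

price = 5.596671
Δ = 0.744081

σ√T = 0.3743·√1.1744 = 0.405628
d₁ = (ln(S/K) + (r+σ²/2)T) / (σ√T) = (ln(22.77/19.13) + (0.0082+0.3743²/2)·1.1744) / 0.405628 = (0.174186 + 0.091897) / 0.405628 = 0.655978
d₂ = d₁ − σ√T = 0.655978 − 0.405628 = 0.250351
e^{−rT} = e^{−0.0082·1.1744} = 0.990416
N(d₁) = 0.744081,  N(d₂) = 0.598842
Call price V = S·N(d₁) − K·e^{−rT}·N(d₂) = 16.942725 − 11.346054 = 5.596671
Δ = N(d₁) = 0.744081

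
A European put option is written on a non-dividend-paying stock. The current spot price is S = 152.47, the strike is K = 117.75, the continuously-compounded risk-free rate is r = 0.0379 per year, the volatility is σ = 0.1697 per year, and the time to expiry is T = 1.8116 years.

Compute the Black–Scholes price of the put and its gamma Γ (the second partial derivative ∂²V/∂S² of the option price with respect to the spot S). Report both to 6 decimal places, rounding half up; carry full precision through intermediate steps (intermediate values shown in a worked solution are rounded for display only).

price = 1.005644
Γ = 0.003467

σ√T = 0.1697·√1.8116 = 0.228409
d₁ = (ln(S/K) + (r+σ²/2)T) / (σ√T) = (ln(152.47/117.75) + (0.0379+0.1697²/2)·1.8116) / 0.228409 = (0.258404 + 0.094745) / 0.228409 = 1.546127
d₂ = d₁ − σ√T = 1.546127 − 0.228409 = 1.317718
e^{−rT} = e^{−0.0379·1.8116} = 0.933644
N(−d₁) = 0.061037,  N(−d₂) = 0.093799
Put price V = K·e^{−rT}·N(−d₂) − S·N(−d₁) = 10.311953 − 9.306310 = 1.005644
φ(d₁) = (1/√(2π))·e^{−d₁²/2} = 0.120731
Γ = φ(d₁) / (S·σ·√T) = 0.003467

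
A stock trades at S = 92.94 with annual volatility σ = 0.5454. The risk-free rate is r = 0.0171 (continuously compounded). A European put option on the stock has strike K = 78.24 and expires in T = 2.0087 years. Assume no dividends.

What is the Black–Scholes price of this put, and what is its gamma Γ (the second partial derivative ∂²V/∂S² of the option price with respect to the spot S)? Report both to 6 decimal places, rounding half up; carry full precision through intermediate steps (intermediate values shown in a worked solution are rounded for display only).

price = 17.534929
Γ = 0.004485

σ√T = 0.5454·√2.0087 = 0.772988
d₁ = (ln(S/K) + (r+σ²/2)T) / (σ√T) = (ln(92.94/78.24) + (0.0171+0.5454²/2)·2.0087) / 0.772988 = (0.172173 + 0.333104) / 0.772988 = 0.653667
d₂ = d₁ − σ√T = 0.653667 − 0.772988 = -0.119320
e^{−rT} = e^{−0.0171·2.0087} = 0.966234
N(−d₁) = 0.256663,  N(−d₂) = 0.547489
Put price V = K·e^{−rT}·N(−d₂) − S·N(−d₁) = 41.389193 − 23.854264 = 17.534929
φ(d₁) = (1/√(2π))·e^{−d₁²/2} = 0.322201
Γ = φ(d₁) / (S·σ·√T) = 0.004485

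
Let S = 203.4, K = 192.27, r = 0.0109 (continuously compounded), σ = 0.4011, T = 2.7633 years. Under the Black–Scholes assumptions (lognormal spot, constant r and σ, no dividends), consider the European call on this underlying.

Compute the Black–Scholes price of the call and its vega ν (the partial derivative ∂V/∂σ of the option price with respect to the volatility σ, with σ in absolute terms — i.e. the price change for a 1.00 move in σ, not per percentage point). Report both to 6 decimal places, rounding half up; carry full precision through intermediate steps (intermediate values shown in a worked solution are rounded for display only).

σ√T = 0.4011·√2.7633 = 0.666756
d₁ = (ln(S/K) + (r+σ²/2)T) / (σ√T) = (ln(203.4/192.27) + (0.0109+0.4011²/2)·2.7633) / 0.666756 = (0.056274 + 0.252401) / 0.666756 = 0.462951
d₂ = d₁ − σ√T = 0.462951 − 0.666756 = -0.203804
e^{−rT} = e^{−0.0109·2.7633} = 0.970329
N(d₁) = 0.678300,  N(d₂) = 0.419253
Call price V = S·N(d₁) − K·e^{−rT}·N(d₂) = 137.966290 − 78.218047 = 59.748243
φ(d₁) = (1/√(2π))·e^{−d₁²/2} = 0.358402
ν = S·φ(d₁)·√T = 121.181186

price = 59.748243
ν = 121.181186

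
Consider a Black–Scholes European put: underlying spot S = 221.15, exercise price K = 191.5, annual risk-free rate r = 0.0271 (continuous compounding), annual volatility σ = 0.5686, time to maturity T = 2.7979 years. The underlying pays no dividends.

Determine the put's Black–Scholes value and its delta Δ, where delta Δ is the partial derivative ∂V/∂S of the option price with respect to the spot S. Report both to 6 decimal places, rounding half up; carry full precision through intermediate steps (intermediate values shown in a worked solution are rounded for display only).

σ√T = 0.5686·√2.7979 = 0.951093
d₁ = (ln(S/K) + (r+σ²/2)T) / (σ√T) = (ln(221.15/191.5) + (0.0271+0.5686²/2)·2.7979) / 0.951093 = (0.143953 + 0.528112) / 0.951093 = 0.706624
d₂ = d₁ − σ√T = 0.706624 − 0.951093 = -0.244469
e^{−rT} = e^{−0.0271·2.7979} = 0.926980
N(−d₁) = 0.239900,  N(−d₂) = 0.596566
Put price V = K·e^{−rT}·N(−d₂) − S·N(−d₁) = 105.900440 − 53.053884 = 52.846556
Δ = −N(−d₁) = -0.239900

price = 52.846556
Δ = -0.239900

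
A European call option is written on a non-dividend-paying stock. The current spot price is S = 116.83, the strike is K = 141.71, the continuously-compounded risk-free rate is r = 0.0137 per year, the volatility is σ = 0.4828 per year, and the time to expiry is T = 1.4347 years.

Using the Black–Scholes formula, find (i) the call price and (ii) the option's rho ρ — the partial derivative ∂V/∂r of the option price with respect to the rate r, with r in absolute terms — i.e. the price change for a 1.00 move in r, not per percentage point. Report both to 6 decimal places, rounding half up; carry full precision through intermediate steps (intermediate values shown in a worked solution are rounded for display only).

price = 19.296995
ρ = 55.406144

σ√T = 0.4828·√1.4347 = 0.578293
d₁ = (ln(S/K) + (r+σ²/2)T) / (σ√T) = (ln(116.83/141.71) + (0.0137+0.4828²/2)·1.4347) / 0.578293 = (-0.193063 + 0.186867) / 0.578293 = -0.010715
d₂ = d₁ − σ√T = -0.010715 − 0.578293 = -0.589007
e^{−rT} = e^{−0.0137·1.4347} = 0.980537
N(d₁) = 0.495726,  N(d₂) = 0.277928
Call price V = S·N(d₁) − K·e^{−rT}·N(d₂) = 57.915622 − 38.618627 = 19.296995
ρ = K·T·e^{−rT}·N(d₂) = 55.406144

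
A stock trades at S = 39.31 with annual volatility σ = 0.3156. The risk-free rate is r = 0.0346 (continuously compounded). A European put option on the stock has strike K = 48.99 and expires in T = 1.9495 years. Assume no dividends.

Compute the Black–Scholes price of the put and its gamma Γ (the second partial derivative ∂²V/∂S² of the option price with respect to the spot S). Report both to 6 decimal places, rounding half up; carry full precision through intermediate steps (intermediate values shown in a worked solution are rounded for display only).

σ√T = 0.3156·√1.9495 = 0.440655
d₁ = (ln(S/K) + (r+σ²/2)T) / (σ√T) = (ln(39.31/48.99) + (0.0346+0.3156²/2)·1.9495) / 0.440655 = (-0.220137 + 0.164541) / 0.440655 = -0.126167
d₂ = d₁ − σ√T = -0.126167 − 0.440655 = -0.566822
e^{−rT} = e^{−0.0346·1.9495} = 0.934772
N(−d₁) = 0.550200,  N(−d₂) = 0.714582
Put price V = K·e^{−rT}·N(−d₂) − S·N(−d₁) = 32.723930 − 21.628370 = 11.095560
φ(d₁) = (1/√(2π))·e^{−d₁²/2} = 0.395780
Γ = φ(d₁) / (S·σ·√T) = 0.022848

price = 11.095560
Γ = 0.022848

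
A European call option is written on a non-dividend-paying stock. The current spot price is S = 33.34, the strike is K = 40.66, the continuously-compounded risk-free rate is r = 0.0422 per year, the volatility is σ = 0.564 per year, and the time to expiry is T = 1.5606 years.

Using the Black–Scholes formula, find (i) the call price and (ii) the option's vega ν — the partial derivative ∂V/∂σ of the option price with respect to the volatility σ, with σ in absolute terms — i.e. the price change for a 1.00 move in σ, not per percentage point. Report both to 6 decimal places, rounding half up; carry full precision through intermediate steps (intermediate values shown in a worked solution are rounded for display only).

σ√T = 0.564·√1.5606 = 0.704571
d₁ = (ln(S/K) + (r+σ²/2)T) / (σ√T) = (ln(33.34/40.66) + (0.0422+0.564²/2)·1.5606) / 0.704571 = (-0.198487 + 0.314068) / 0.704571 = 0.164044
d₂ = d₁ − σ√T = 0.164044 − 0.704571 = -0.540527
e^{−rT} = e^{−0.0422·1.5606} = 0.936264
N(d₁) = 0.565152,  N(d₂) = 0.294417
Call price V = S·N(d₁) − K·e^{−rT}·N(d₂) = 18.842160 − 11.208008 = 7.634152
φ(d₁) = (1/√(2π))·e^{−d₁²/2} = 0.393610
ν = S·φ(d₁)·√T = 16.393736

price = 7.634152
ν = 16.393736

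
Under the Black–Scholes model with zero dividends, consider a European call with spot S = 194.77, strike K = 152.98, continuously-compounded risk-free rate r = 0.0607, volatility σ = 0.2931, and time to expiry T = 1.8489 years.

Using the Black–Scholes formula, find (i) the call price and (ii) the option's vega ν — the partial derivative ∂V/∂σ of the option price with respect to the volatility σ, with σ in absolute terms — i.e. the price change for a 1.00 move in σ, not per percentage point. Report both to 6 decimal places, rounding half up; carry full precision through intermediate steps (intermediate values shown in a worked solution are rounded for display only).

σ√T = 0.2931·√1.8489 = 0.398541
d₁ = (ln(S/K) + (r+σ²/2)T) / (σ√T) = (ln(194.77/152.98) + (0.0607+0.2931²/2)·1.8489) / 0.398541 = (0.241512 + 0.191646) / 0.398541 = 1.086860
d₂ = d₁ − σ√T = 1.086860 − 0.398541 = 0.688319
e^{−rT} = e^{−0.0607·1.8489} = 0.893840
N(d₁) = 0.861451,  N(d₂) = 0.754374
Call price V = S·N(d₁) − K·e^{−rT}·N(d₂) = 167.784734 − 103.152873 = 64.631862
φ(d₁) = (1/√(2π))·e^{−d₁²/2} = 0.221005
ν = S·φ(d₁)·√T = 58.530279

price = 64.631862
ν = 58.530279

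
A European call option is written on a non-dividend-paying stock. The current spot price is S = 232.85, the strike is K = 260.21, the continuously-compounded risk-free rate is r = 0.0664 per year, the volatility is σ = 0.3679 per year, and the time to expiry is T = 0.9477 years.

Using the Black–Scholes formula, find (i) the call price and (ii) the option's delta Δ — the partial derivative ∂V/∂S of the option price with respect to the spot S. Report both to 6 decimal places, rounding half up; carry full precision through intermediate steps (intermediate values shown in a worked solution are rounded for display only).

price = 28.467190
Δ = 0.517781

σ√T = 0.3679·√0.9477 = 0.358150
d₁ = (ln(S/K) + (r+σ²/2)T) / (σ√T) = (ln(232.85/260.21) + (0.0664+0.3679²/2)·0.9477) / 0.358150 = (-0.111095 + 0.127063) / 0.358150 = 0.044586
d₂ = d₁ − σ√T = 0.044586 − 0.358150 = -0.313564
e^{−rT} = e^{−0.0664·0.9477} = 0.939012
N(d₁) = 0.517781,  N(d₂) = 0.376926
Call price V = S·N(d₁) − K·e^{−rT}·N(d₂) = 120.565402 − 92.098212 = 28.467190
Δ = N(d₁) = 0.517781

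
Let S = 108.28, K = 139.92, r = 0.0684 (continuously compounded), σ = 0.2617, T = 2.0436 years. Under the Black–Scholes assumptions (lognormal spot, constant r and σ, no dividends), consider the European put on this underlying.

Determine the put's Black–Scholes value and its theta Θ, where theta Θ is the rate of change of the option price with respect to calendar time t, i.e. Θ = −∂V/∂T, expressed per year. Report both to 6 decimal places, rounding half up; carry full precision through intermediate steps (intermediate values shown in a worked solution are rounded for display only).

σ√T = 0.2617·√2.0436 = 0.374112
d₁ = (ln(S/K) + (r+σ²/2)T) / (σ√T) = (ln(108.28/139.92) + (0.0684+0.2617²/2)·2.0436) / 0.374112 = (-0.256350 + 0.209762) / 0.374112 = -0.124530
d₂ = d₁ − σ√T = -0.124530 − 0.374112 = -0.498642
e^{−rT} = e^{−0.0684·2.0436} = 0.869548
N(−d₁) = 0.549552,  N(−d₂) = 0.690984
Put price V = K·e^{−rT}·N(−d₂) − S·N(−d₁) = 84.070047 − 59.505515 = 24.564532
φ(d₁) = (1/√(2π))·e^{−d₁²/2} = 0.395861
Θ = −S·φ(d₁)·σ/(2√T) + r·K·e^{−rT}·N(−d₂) = −3.923436 + 5.750391 = 1.826955

price = 24.564532
Θ = 1.826955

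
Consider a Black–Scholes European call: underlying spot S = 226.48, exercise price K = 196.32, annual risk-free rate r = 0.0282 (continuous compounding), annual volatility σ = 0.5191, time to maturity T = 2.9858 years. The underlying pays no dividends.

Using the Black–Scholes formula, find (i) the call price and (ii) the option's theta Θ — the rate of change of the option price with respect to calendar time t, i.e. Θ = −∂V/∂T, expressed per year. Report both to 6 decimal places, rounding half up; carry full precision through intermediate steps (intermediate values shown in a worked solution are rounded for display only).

σ√T = 0.5191·√2.9858 = 0.896977
d₁ = (ln(S/K) + (r+σ²/2)T) / (σ√T) = (ln(226.48/196.32) + (0.0282+0.5191²/2)·2.9858) / 0.896977 = (0.142911 + 0.486484) / 0.896977 = 0.701684
d₂ = d₁ − σ√T = 0.701684 − 0.896977 = -0.195293
e^{−rT} = e^{−0.0282·2.9858} = 0.919248
N(d₁) = 0.758562,  N(d₂) = 0.422582
Call price V = S·N(d₁) − K·e^{−rT}·N(d₂) = 171.799070 − 76.261918 = 95.537152
φ(d₁) = (1/√(2π))·e^{−d₁²/2} = 0.311886
Θ = −S·φ(d₁)·σ/(2√T) − r·K·e^{−rT}·N(d₂) = −10.610015 − 2.150586 = -12.760601

price = 95.537152
Θ = -12.760601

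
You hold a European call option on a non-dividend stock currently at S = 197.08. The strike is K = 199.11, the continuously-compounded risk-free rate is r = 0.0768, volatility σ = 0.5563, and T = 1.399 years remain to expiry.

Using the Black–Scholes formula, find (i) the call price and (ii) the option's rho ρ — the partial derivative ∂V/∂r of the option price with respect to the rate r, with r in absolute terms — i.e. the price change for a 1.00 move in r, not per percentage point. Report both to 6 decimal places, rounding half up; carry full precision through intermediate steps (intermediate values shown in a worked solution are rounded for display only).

σ√T = 0.5563·√1.399 = 0.657988
d₁ = (ln(S/K) + (r+σ²/2)T) / (σ√T) = (ln(197.08/199.11) + (0.0768+0.5563²/2)·1.399) / 0.657988 = (-0.010248 + 0.323917) / 0.657988 = 0.476710
d₂ = d₁ − σ√T = 0.476710 − 0.657988 = -0.181278
e^{−rT} = e^{−0.0768·1.399} = 0.898128
N(d₁) = 0.683216,  N(d₂) = 0.428075
Call price V = S·N(d₁) − K·e^{−rT}·N(d₂) = 134.648160 − 76.550978 = 58.097182
ρ = K·T·e^{−rT}·N(d₂) = 107.094818

price = 58.097182
ρ = 107.094818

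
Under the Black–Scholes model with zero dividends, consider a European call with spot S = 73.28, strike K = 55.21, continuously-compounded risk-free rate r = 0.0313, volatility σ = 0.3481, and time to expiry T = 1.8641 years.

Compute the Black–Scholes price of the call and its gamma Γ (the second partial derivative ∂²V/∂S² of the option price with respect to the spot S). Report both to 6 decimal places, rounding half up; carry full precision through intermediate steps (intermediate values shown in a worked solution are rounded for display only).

price = 25.199406
Γ = 0.007252

σ√T = 0.3481·√1.8641 = 0.475268
d₁ = (ln(S/K) + (r+σ²/2)T) / (σ√T) = (ln(73.28/55.21) + (0.0313+0.3481²/2)·1.8641) / 0.475268 = (0.283144 + 0.171286) / 0.475268 = 0.956155
d₂ = d₁ − σ√T = 0.956155 − 0.475268 = 0.480887
e^{−rT} = e^{−0.0313·1.8641} = 0.943323
N(d₁) = 0.830503,  N(d₂) = 0.684701
Call price V = S·N(d₁) − K·e^{−rT}·N(d₂) = 60.859258 − 35.659852 = 25.199406
φ(d₁) = (1/√(2π))·e^{−d₁²/2} = 0.252573
Γ = φ(d₁) / (S·σ·√T) = 0.007252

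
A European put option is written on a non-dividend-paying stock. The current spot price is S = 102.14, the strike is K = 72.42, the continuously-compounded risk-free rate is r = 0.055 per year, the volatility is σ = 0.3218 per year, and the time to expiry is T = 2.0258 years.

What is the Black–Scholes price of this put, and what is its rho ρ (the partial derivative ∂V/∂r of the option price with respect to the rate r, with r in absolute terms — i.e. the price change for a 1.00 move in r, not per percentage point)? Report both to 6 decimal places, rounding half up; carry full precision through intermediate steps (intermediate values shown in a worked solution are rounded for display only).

price = 3.087989
ρ = -29.152719

σ√T = 0.3218·√2.0258 = 0.458020
d₁ = (ln(S/K) + (r+σ²/2)T) / (σ√T) = (ln(102.14/72.42) + (0.055+0.3218²/2)·2.0258) / 0.458020 = (0.343862 + 0.216310) / 0.458020 = 1.223030
d₂ = d₁ − σ√T = 1.223030 − 0.458020 = 0.765010
e^{−rT} = e^{−0.055·2.0258} = 0.894564
N(−d₁) = 0.110659,  N(−d₂) = 0.222133
Put price V = K·e^{−rT}·N(−d₂) − S·N(−d₁) = 14.390719 − 11.302730 = 3.087989
ρ = −K·T·e^{−rT}·N(−d₂) = -29.152719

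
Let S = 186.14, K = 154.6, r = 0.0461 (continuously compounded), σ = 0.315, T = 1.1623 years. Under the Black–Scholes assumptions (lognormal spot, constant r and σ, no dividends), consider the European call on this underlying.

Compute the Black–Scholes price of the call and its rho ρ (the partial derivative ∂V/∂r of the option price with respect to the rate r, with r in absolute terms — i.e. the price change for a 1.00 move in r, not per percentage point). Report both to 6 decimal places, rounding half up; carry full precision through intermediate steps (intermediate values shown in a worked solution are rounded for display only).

σ√T = 0.315·√1.1623 = 0.339602
d₁ = (ln(S/K) + (r+σ²/2)T) / (σ√T) = (ln(186.14/154.6) + (0.0461+0.315²/2)·1.1623) / 0.339602 = (0.185658 + 0.111247) / 0.339602 = 0.874273
d₂ = d₁ − σ√T = 0.874273 − 0.339602 = 0.534672
e^{−rT} = e^{−0.0461·1.1623} = 0.947828
N(d₁) = 0.809015,  N(d₂) = 0.703562
Call price V = S·N(d₁) − K·e^{−rT}·N(d₂) = 150.590106 − 103.095859 = 47.494246
ρ = K·T·e^{−rT}·N(d₂) = 119.828317

price = 47.494246
ρ = 119.828317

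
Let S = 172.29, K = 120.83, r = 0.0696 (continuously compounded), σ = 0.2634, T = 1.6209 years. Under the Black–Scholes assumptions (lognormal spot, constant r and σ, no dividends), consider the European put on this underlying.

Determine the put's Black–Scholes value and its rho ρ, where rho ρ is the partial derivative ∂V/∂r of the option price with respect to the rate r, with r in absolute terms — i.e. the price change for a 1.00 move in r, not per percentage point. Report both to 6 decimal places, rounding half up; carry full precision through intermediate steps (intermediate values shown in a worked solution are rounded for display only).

price = 1.680872
ρ = -19.238771

σ√T = 0.2634·√1.6209 = 0.335347
d₁ = (ln(S/K) + (r+σ²/2)T) / (σ√T) = (ln(172.29/120.83) + (0.0696+0.2634²/2)·1.6209) / 0.335347 = (0.354795 + 0.169043) / 0.335347 = 1.562079
d₂ = d₁ − σ√T = 1.562079 − 0.335347 = 1.226732
e^{−rT} = e^{−0.0696·1.6209} = 0.893316
N(−d₁) = 0.059135,  N(−d₂) = 0.109962
Put price V = K·e^{−rT}·N(−d₂) − S·N(−d₁) = 11.869190 − 10.188318 = 1.680872
ρ = −K·T·e^{−rT}·N(−d₂) = -19.238771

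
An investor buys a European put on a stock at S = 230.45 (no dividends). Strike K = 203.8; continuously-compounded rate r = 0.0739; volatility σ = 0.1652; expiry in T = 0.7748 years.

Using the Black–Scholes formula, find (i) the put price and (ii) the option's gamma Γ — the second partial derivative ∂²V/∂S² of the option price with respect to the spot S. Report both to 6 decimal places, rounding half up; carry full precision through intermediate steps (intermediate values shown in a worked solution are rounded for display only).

σ√T = 0.1652·√0.7748 = 0.145414
d₁ = (ln(S/K) + (r+σ²/2)T) / (σ√T) = (ln(230.45/203.8) + (0.0739+0.1652²/2)·0.7748) / 0.145414 = (0.122895 + 0.067830) / 0.145414 = 1.311605
d₂ = d₁ − σ√T = 1.311605 − 0.145414 = 1.166191
e^{−rT} = e^{−0.0739·0.7748} = 0.944351
N(−d₁) = 0.094827,  N(−d₂) = 0.121769
Put price V = K·e^{−rT}·N(−d₂) − S·N(−d₁) = 23.435423 − 21.852834 = 1.582589
φ(d₁) = (1/√(2π))·e^{−d₁²/2} = 0.168791
Γ = φ(d₁) / (S·σ·√T) = 0.005037

price = 1.582589
Γ = 0.005037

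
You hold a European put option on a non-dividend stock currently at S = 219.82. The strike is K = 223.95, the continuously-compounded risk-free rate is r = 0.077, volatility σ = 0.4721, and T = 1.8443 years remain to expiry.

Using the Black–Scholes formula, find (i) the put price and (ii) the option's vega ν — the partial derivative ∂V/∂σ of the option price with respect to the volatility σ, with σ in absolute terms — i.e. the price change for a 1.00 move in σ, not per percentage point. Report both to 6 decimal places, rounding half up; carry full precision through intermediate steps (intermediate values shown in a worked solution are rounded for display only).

σ√T = 0.4721·√1.8443 = 0.641135
d₁ = (ln(S/K) + (r+σ²/2)T) / (σ√T) = (ln(219.82/223.95) + (0.077+0.4721²/2)·1.8443) / 0.641135 = (-0.018614 + 0.347538) / 0.641135 = 0.513035
d₂ = d₁ − σ√T = 0.513035 − 0.641135 = -0.128101
e^{−rT} = e^{−0.077·1.8443} = 0.867612
N(−d₁) = 0.303964,  N(−d₂) = 0.550965
Put price V = K·e^{−rT}·N(−d₂) − S·N(−d₁) = 107.053477 − 66.817272 = 40.236205
φ(d₁) = (1/√(2π))·e^{−d₁²/2} = 0.349749
ν = S·φ(d₁)·√T = 104.409239

price = 40.236205
ν = 104.409239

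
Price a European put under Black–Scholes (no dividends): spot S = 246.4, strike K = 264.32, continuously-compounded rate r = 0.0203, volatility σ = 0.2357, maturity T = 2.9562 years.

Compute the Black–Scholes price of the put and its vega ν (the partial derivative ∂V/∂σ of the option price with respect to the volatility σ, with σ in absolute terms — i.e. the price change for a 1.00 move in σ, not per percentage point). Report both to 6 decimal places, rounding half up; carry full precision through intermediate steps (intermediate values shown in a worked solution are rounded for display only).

price = 41.042556
ν = 166.371230

σ√T = 0.2357·√2.9562 = 0.405253
d₁ = (ln(S/K) + (r+σ²/2)T) / (σ√T) = (ln(246.4/264.32) + (0.0203+0.2357²/2)·2.9562) / 0.405253 = (-0.070204 + 0.142126) / 0.405253 = 0.177473
d₂ = d₁ − σ√T = 0.177473 − 0.405253 = -0.227780
e^{−rT} = e^{−0.0203·2.9562} = 0.941754
N(−d₁) = 0.429568,  N(−d₂) = 0.590091
Put price V = K·e^{−rT}·N(−d₂) − S·N(−d₁) = 146.888174 − 105.845618 = 41.042556
φ(d₁) = (1/√(2π))·e^{−d₁²/2} = 0.392709
ν = S·φ(d₁)·√T = 166.371230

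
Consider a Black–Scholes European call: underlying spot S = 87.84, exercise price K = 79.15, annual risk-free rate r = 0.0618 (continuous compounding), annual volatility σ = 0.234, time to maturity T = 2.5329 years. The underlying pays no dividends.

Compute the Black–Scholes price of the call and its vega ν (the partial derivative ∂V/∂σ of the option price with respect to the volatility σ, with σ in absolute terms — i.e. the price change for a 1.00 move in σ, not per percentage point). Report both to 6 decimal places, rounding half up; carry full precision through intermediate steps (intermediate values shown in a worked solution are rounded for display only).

price = 24.221077
ν = 37.657839

σ√T = 0.234·√2.5329 = 0.372413
d₁ = (ln(S/K) + (r+σ²/2)T) / (σ√T) = (ln(87.84/79.15) + (0.0618+0.234²/2)·2.5329) / 0.372413 = (0.104172 + 0.225879) / 0.372413 = 0.886250
d₂ = d₁ − σ√T = 0.886250 − 0.372413 = 0.513837
e^{−rT} = e^{−0.0618·2.5329} = 0.855103
N(d₁) = 0.812259,  N(d₂) = 0.696317
Call price V = S·N(d₁) − K·e^{−rT}·N(d₂) = 71.348800 − 47.127723 = 24.221077
φ(d₁) = (1/√(2π))·e^{−d₁²/2} = 0.269373
ν = S·φ(d₁)·√T = 37.657839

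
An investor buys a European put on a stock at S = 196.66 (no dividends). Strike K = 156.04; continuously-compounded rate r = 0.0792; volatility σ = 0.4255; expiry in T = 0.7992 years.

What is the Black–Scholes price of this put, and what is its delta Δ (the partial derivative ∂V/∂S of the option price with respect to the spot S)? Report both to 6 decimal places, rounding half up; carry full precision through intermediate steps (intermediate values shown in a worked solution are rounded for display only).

σ√T = 0.4255·√0.7992 = 0.380388
d₁ = (ln(S/K) + (r+σ²/2)T) / (σ√T) = (ln(196.66/156.04) + (0.0792+0.4255²/2)·0.7992) / 0.380388 = (0.231364 + 0.135644) / 0.380388 = 0.964825
d₂ = d₁ − σ√T = 0.964825 − 0.380388 = 0.584437
e^{−rT} = e^{−0.0792·0.7992} = 0.938665
N(−d₁) = 0.167316,  N(−d₂) = 0.279463
Put price V = K·e^{−rT}·N(−d₂) − S·N(−d₁) = 40.932790 − 32.904409 = 8.028381
Δ = −N(−d₁) = -0.167316

price = 8.028381
Δ = -0.167316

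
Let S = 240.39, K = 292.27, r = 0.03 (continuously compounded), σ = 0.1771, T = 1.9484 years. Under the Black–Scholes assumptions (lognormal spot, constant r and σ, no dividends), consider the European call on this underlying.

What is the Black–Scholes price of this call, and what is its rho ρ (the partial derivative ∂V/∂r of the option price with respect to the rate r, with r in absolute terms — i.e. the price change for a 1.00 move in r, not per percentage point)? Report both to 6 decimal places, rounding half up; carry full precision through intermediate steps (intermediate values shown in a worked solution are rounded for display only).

price = 11.512264
ρ = 133.742895

σ√T = 0.1771·√1.9484 = 0.247205
d₁ = (ln(S/K) + (r+σ²/2)T) / (σ√T) = (ln(240.39/292.27) + (0.03+0.1771²/2)·1.9484) / 0.247205 = (-0.195415 + 0.089007) / 0.247205 = -0.430445
d₂ = d₁ − σ√T = -0.430445 − 0.247205 = -0.677650
e^{−rT} = e^{−0.03·1.9484} = 0.943224
N(d₁) = 0.333436,  N(d₂) = 0.248997
Call price V = S·N(d₁) − K·e^{−rT}·N(d₂) = 80.154686 − 68.642422 = 11.512264
ρ = K·T·e^{−rT}·N(d₂) = 133.742895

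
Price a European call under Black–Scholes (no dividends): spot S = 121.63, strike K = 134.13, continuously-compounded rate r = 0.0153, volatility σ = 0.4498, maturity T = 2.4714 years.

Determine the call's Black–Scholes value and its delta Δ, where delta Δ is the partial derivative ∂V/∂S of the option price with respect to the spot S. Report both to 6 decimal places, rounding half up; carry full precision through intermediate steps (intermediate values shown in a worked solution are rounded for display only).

σ√T = 0.4498·√2.4714 = 0.707117
d₁ = (ln(S/K) + (r+σ²/2)T) / (σ√T) = (ln(121.63/134.13) + (0.0153+0.4498²/2)·2.4714) / 0.707117 = (-0.097826 + 0.287819) / 0.707117 = 0.268688
d₂ = d₁ − σ√T = 0.268688 − 0.707117 = -0.438429
e^{−rT} = e^{−0.0153·2.4714} = 0.962894
N(d₁) = 0.605915,  N(d₂) = 0.330538
Call price V = S·N(d₁) − K·e^{−rT}·N(d₂) = 73.697438 − 42.689908 = 31.007530
Δ = N(d₁) = 0.605915

price = 31.007530
Δ = 0.605915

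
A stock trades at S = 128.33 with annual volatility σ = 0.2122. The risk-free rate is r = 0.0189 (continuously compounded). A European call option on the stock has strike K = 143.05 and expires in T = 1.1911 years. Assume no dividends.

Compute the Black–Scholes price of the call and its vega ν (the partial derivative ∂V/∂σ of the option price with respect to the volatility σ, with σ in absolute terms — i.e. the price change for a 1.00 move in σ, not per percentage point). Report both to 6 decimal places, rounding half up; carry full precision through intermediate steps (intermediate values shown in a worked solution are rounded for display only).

σ√T = 0.2122·√1.1911 = 0.231590
d₁ = (ln(S/K) + (r+σ²/2)T) / (σ√T) = (ln(128.33/143.05) + (0.0189+0.2122²/2)·1.1911) / 0.231590 = (-0.108589 + 0.049329) / 0.231590 = -0.255885
d₂ = d₁ − σ√T = -0.255885 − 0.231590 = -0.487475
e^{−rT} = e^{−0.0189·1.1911} = 0.977740
N(d₁) = 0.399020,  N(d₂) = 0.312961
Call price V = S·N(d₁) − K·e^{−rT}·N(d₂) = 51.206199 − 43.772475 = 7.433724
φ(d₁) = (1/√(2π))·e^{−d₁²/2} = 0.386093
ν = S·φ(d₁)·√T = 54.074705

price = 7.433724
ν = 54.074705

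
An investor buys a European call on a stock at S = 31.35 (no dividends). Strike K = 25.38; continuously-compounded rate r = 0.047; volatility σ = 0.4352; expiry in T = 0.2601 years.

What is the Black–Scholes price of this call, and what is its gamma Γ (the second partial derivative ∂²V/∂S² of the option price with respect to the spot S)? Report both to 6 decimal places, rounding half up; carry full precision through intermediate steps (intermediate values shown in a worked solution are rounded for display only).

σ√T = 0.4352·√0.2601 = 0.221952
d₁ = (ln(S/K) + (r+σ²/2)T) / (σ√T) = (ln(31.35/25.38) + (0.047+0.4352²/2)·0.2601) / 0.221952 = (0.211253 + 0.036856) / 0.221952 = 1.117849
d₂ = d₁ − σ√T = 1.117849 − 0.221952 = 0.895897
e^{−rT} = e^{−0.047·0.2601} = 0.987850
N(d₁) = 0.868184,  N(d₂) = 0.814846
Call price V = S·N(d₁) − K·e^{−rT}·N(d₂) = 27.217577 − 20.429518 = 6.788060
φ(d₁) = (1/√(2π))·e^{−d₁²/2} = 0.213583
Γ = φ(d₁) / (S·σ·√T) = 0.030695

price = 6.788060
Γ = 0.030695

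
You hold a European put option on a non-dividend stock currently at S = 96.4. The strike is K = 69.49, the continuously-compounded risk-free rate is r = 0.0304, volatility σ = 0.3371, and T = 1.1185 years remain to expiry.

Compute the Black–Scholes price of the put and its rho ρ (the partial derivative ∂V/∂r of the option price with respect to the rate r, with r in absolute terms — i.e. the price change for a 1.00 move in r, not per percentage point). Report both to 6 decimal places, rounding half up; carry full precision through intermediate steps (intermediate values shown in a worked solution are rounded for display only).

price = 2.305855
ρ = -15.159824

σ√T = 0.3371·√1.1185 = 0.356514
d₁ = (ln(S/K) + (r+σ²/2)T) / (σ√T) = (ln(96.4/69.49) + (0.0304+0.3371²/2)·1.1185) / 0.356514 = (0.327323 + 0.097554) / 0.356514 = 1.191753
d₂ = d₁ − σ√T = 1.191753 − 0.356514 = 0.835239
e^{−rT} = e^{−0.0304·1.1185} = 0.966569
N(−d₁) = 0.116679,  N(−d₂) = 0.201792
Put price V = K·e^{−rT}·N(−d₂) − S·N(−d₁) = 13.553709 − 11.247854 = 2.305855
ρ = −K·T·e^{−rT}·N(−d₂) = -15.159824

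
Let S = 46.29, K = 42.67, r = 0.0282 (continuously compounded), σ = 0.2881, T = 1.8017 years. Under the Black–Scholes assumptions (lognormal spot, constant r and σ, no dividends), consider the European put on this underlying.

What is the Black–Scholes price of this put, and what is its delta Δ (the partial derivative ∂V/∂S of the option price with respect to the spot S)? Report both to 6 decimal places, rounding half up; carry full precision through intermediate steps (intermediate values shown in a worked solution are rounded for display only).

price = 4.170691
Δ = -0.296217

σ√T = 0.2881·√1.8017 = 0.386709
d₁ = (ln(S/K) + (r+σ²/2)T) / (σ√T) = (ln(46.29/42.67) + (0.0282+0.2881²/2)·1.8017) / 0.386709 = (0.081430 + 0.125580) / 0.386709 = 0.535311
d₂ = d₁ − σ√T = 0.535311 − 0.386709 = 0.148602
e^{−rT} = e^{−0.0282·1.8017} = 0.950461
N(−d₁) = 0.296217,  N(−d₂) = 0.440934
Put price V = K·e^{−rT}·N(−d₂) − S·N(−d₁) = 17.882591 − 13.711899 = 4.170691
Δ = −N(−d₁) = -0.296217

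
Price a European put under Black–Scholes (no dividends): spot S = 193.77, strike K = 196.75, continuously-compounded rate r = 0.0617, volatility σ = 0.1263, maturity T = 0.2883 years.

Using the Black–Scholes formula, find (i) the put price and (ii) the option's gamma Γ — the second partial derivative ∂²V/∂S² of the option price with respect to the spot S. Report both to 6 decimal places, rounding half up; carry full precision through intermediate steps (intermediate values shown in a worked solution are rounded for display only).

price = 4.993885
Γ = 0.030283

σ√T = 0.1263·√0.2883 = 0.067815
d₁ = (ln(S/K) + (r+σ²/2)T) / (σ√T) = (ln(193.77/196.75) + (0.0617+0.1263²/2)·0.2883) / 0.067815 = (-0.015262 + 0.020088) / 0.067815 = 0.071158
d₂ = d₁ − σ√T = 0.071158 − 0.067815 = 0.003343
e^{−rT} = e^{−0.0617·0.2883} = 0.982369
N(−d₁) = 0.471636,  N(−d₂) = 0.498667
Put price V = K·e^{−rT}·N(−d₂) − S·N(−d₁) = 96.382829 − 91.388944 = 4.993885
φ(d₁) = (1/√(2π))·e^{−d₁²/2} = 0.397934
Γ = φ(d₁) / (S·σ·√T) = 0.030283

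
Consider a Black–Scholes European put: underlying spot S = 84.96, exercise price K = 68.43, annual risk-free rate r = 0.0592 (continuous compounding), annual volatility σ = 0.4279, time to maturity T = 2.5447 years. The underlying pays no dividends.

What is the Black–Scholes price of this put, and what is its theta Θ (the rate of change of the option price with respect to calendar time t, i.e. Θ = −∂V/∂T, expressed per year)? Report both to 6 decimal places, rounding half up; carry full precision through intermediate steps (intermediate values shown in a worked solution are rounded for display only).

price = 8.730574
Θ = -1.618228

σ√T = 0.4279·√2.5447 = 0.682591
d₁ = (ln(S/K) + (r+σ²/2)T) / (σ√T) = (ln(84.96/68.43) + (0.0592+0.4279²/2)·2.5447) / 0.682591 = (0.216369 + 0.383612) / 0.682591 = 0.878975
d₂ = d₁ − σ√T = 0.878975 − 0.682591 = 0.196384
e^{−rT} = e^{−0.0592·2.5447} = 0.860152
N(−d₁) = 0.189707,  N(−d₂) = 0.422155
Put price V = K·e^{−rT}·N(−d₂) − S·N(−d₁) = 24.848107 − 16.117533 = 8.730574
φ(d₁) = (1/√(2π))·e^{−d₁²/2} = 0.271108
Θ = −S·φ(d₁)·σ/(2√T) + r·K·e^{−rT}·N(−d₂) = −3.089236 + 1.471008 = -1.618228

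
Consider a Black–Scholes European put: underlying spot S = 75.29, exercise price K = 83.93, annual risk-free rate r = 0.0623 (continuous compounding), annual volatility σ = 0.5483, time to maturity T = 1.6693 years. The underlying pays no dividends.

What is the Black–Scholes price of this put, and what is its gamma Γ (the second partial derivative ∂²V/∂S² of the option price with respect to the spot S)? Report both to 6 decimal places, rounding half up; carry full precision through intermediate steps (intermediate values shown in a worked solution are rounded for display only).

price = 21.065312
Γ = 0.007041

σ√T = 0.5483·√1.6693 = 0.708411
d₁ = (ln(S/K) + (r+σ²/2)T) / (σ√T) = (ln(75.29/83.93) + (0.0623+0.5483²/2)·1.6693) / 0.708411 = (-0.108636 + 0.354921) / 0.708411 = 0.347658
d₂ = d₁ − σ√T = 0.347658 − 0.708411 = -0.360753
e^{−rT} = e^{−0.0623·1.6693} = 0.901228
N(−d₁) = 0.364049,  N(−d₂) = 0.640858
Put price V = K·e^{−rT}·N(−d₂) − S·N(−d₁) = 48.474525 − 27.409213 = 21.065312
φ(d₁) = (1/√(2π))·e^{−d₁²/2} = 0.375547
Γ = φ(d₁) / (S·σ·√T) = 0.007041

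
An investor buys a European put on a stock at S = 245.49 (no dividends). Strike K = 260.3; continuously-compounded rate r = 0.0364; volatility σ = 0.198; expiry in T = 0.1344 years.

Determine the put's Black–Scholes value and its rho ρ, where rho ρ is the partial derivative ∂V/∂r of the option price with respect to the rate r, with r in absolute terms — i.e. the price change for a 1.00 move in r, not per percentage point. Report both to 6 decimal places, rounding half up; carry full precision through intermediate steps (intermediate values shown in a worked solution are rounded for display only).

σ√T = 0.198·√0.1344 = 0.072588
d₁ = (ln(S/K) + (r+σ²/2)T) / (σ√T) = (ln(245.49/260.3) + (0.0364+0.198²/2)·0.1344) / 0.072588 = (-0.058579 + 0.007527) / 0.072588 = -0.703311
d₂ = d₁ − σ√T = -0.703311 − 0.072588 = -0.775899
e^{−rT} = e^{−0.0364·0.1344} = 0.995120
N(−d₁) = 0.759069,  N(−d₂) = 0.781096
Put price V = K·e^{−rT}·N(−d₂) − S·N(−d₁) = 202.326958 − 186.343845 = 15.983113
ρ = −K·T·e^{−rT}·N(−d₂) = -27.192743

price = 15.983113
ρ = -27.192743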